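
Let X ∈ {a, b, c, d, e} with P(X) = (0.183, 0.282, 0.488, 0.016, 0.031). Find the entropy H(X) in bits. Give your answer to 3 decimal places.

1.719 bits

H(X) = −Σ p·log₂ p.
  −(0.183)·log₂(0.183) = 0.4484
  −(0.282)·log₂(0.282) = 0.5150
  −(0.488)·log₂(0.488) = 0.5051
  −(0.016)·log₂(0.016) = 0.0955
  −(0.031)·log₂(0.031) = 0.1554
Sum: 0.4484 + 0.5150 + 0.5051 + 0.0955 + 0.1554 = 1.719 bits.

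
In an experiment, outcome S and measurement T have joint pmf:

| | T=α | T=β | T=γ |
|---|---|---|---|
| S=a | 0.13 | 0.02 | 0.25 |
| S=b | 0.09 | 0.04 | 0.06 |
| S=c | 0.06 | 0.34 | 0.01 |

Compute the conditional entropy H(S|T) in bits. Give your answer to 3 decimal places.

Marginals: p(S) = (0.4000, 0.1900, 0.4100), p(T) = (0.2800, 0.4000, 0.3200).
H(S|T) = Σ p(T) · H(S|T=·).
  T=α: p=0.2800, H(S|T=α) = 1.5165
  T=β: p=0.4000, H(S|T=β) = 0.7476
  T=γ: p=0.3200, H(S|T=γ) = 0.8873
Weighted sum = 1.008 bits.

1.008 bits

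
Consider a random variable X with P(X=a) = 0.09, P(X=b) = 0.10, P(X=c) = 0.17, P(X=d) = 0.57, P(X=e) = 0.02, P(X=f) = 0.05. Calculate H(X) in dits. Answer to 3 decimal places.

H(X) = −Σ p·log₁₀ p.
  −(0.09)·log₁₀(0.09) = 0.0941
  −(0.10)·log₁₀(0.10) = 0.1000
  −(0.17)·log₁₀(0.17) = 0.1308
  −(0.57)·log₁₀(0.57) = 0.1392
  −(0.02)·log₁₀(0.02) = 0.0340
  −(0.05)·log₁₀(0.05) = 0.0651
Sum: 0.0941 + 0.1000 + 0.1308 + 0.1392 + 0.0340 + 0.0651 = 0.563 dits.

0.563 dits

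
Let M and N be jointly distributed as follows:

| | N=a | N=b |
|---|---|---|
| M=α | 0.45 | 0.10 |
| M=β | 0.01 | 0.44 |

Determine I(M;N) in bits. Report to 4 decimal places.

0.5500 bits

Marginals: p(M) = (0.5500, 0.4500), p(N) = (0.4600, 0.5400).
I(M;N) = H(M) + H(N) − H(M,N).
H(M) = 0.9928, H(N) = 0.9954, H(M,N) = 1.4382.
I(M;N) = 0.9928 + 0.9954 − 1.4382 = 0.5500 bits.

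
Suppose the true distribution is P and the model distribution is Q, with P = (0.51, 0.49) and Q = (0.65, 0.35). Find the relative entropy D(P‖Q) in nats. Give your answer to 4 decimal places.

D(P‖Q) = Σ p·ln(p/q).
  0.51·ln(0.51/0.65) = -0.12371
  0.49·ln(0.49/0.35) = 0.16487
D(P‖Q) = 0.0412 nats.

0.0412 nats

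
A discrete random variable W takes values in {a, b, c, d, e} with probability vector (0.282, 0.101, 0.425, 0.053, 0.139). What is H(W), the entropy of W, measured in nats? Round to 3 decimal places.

H(W) = −Σ p·ln p.
  −(0.282)·ln(0.282) = 0.3570
  −(0.101)·ln(0.101) = 0.2316
  −(0.425)·ln(0.425) = 0.3637
  −(0.053)·ln(0.053) = 0.1557
  −(0.139)·ln(0.139) = 0.2743
Sum: 0.3570 + 0.2316 + 0.3637 + 0.1557 + 0.2743 = 1.382 nats.

1.382 nats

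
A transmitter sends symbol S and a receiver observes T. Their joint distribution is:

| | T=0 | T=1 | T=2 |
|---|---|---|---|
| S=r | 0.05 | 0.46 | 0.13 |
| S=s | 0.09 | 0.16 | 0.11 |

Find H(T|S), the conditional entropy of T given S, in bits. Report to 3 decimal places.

Chain rule: H(T|S) = H(S,T) − H(S).
Marginals: p(S) = (0.6400, 0.3600), p(T) = (0.1400, 0.6200, 0.2400).
H(S,T) = 2.2000 bits; H(S) = 0.9427 bits.
H(T|S) = 2.2000 − 0.9427 = 1.257 bits.

1.257 bits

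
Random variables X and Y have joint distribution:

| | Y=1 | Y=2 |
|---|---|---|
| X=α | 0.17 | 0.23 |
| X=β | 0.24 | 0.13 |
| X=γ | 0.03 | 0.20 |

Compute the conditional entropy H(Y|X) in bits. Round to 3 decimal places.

0.868 bits

Chain rule: H(Y|X) = H(X,Y) − H(X).
Marginals: p(X) = (0.4000, 0.3700, 0.2300), p(Y) = (0.4400, 0.5600).
H(X,Y) = 2.4152 bits; H(X) = 1.5472 bits.
H(Y|X) = 2.4152 − 1.5472 = 0.868 bits.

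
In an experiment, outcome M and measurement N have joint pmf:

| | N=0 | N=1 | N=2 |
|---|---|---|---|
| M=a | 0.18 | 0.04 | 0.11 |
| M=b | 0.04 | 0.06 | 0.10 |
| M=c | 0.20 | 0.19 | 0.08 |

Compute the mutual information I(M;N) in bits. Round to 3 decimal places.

Marginals: p(M) = (0.3300, 0.2000, 0.4700), p(N) = (0.4200, 0.2900, 0.2900).
I(M;N) = Σ p(x,y)·log₂[p(x,y)/(p(x)p(y))].
  (a,0): 0.18·log₂(1.2987) = 0.0679
  (a,1): 0.04·log₂(0.4180) = -0.0503
  (a,2): 0.11·log₂(1.1494) = 0.0221
  (b,0): 0.04·log₂(0.4762) = -0.0428
  (b,1): 0.06·log₂(1.0345) = 0.0029
  (b,2): 0.10·log₂(1.7241) = 0.0786
  (c,0): 0.20·log₂(1.0132) = 0.0038
  (c,1): 0.19·log₂(1.3940) = 0.0911
  (c,2): 0.08·log₂(0.5869) = -0.0615
Sum = 0.112 bits.

0.112 bits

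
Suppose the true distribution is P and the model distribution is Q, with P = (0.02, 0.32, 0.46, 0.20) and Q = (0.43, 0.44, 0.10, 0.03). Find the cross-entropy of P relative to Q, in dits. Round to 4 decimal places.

0.8860 dits

H(P,Q) = −Σ p·log₁₀ q.
  −0.02·log₁₀(0.43) = 0.00733
  −0.32·log₁₀(0.44) = 0.11410
  −0.46·log₁₀(0.10) = 0.46000
  −0.20·log₁₀(0.03) = 0.30458
H(P,Q) = 0.8860 dits.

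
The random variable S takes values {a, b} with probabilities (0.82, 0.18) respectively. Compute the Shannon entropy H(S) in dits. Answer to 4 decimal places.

0.2047 dits

H(S) = −Σ p·log₁₀ p.
  −(0.82)·log₁₀(0.82) = 0.07067
  −(0.18)·log₁₀(0.18) = 0.13405
Sum: 0.07067 + 0.13405 = 0.2047 dits.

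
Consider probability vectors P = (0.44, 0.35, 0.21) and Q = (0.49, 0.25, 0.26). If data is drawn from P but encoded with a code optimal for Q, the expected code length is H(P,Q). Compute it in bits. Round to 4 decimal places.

H(P,Q) = −Σ p·log₂ q.
  −0.44·log₂(0.49) = 0.45282
  −0.35·log₂(0.25) = 0.70000
  −0.21·log₂(0.26) = 0.40812
H(P,Q) = 1.5609 bits.

1.5609 bits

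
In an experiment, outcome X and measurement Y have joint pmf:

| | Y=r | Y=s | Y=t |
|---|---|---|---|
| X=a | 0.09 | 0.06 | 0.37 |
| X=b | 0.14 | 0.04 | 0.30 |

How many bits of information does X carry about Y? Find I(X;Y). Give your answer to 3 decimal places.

Marginals: p(X) = (0.5200, 0.4800), p(Y) = (0.2300, 0.1000, 0.6700).
I(X;Y) = H(X) + H(Y) − H(X,Y).
H(X) = 0.9988, H(Y) = 1.2070, H(X,Y) = 2.1909.
I(X;Y) = 0.9988 + 1.2070 − 2.1909 = 0.015 bits.

0.015 bits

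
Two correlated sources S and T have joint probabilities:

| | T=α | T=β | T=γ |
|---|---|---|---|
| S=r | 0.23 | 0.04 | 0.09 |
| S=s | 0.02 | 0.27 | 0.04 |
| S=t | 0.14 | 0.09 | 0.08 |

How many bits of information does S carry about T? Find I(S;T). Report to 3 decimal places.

Marginals: p(S) = (0.3600, 0.3300, 0.3100), p(T) = (0.3900, 0.4000, 0.2100).
I(S;T) = Σ p(x,y)·log₂[p(x,y)/(p(x)p(y))].
  (r,α): 0.23·log₂(1.6382) = 0.1638
  (r,β): 0.04·log₂(0.2778) = -0.0739
  (r,γ): 0.09·log₂(1.1905) = 0.0226
  (s,α): 0.02·log₂(0.1554) = -0.0537
  (s,β): 0.27·log₂(2.0455) = 0.2788
  (s,γ): 0.04·log₂(0.5772) = -0.0317
  (t,α): 0.14·log₂(1.1580) = 0.0296
  (t,β): 0.09·log₂(0.7258) = -0.0416
  (t,γ): 0.08·log₂(1.2289) = 0.0238
Sum = 0.318 bits.

0.318 bits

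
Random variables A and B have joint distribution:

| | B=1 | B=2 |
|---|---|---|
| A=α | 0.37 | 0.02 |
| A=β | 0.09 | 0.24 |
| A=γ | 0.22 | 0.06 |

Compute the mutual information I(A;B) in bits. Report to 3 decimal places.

Marginals: p(A) = (0.3900, 0.3300, 0.2800), p(B) = (0.6800, 0.3200).
I(A;B) = H(A) + H(B) − H(A,B).
H(A) = 1.5718, H(B) = 0.9044, H(A,B) = 2.1745.
I(A;B) = 1.5718 + 0.9044 − 2.1745 = 0.302 bits.

0.302 bits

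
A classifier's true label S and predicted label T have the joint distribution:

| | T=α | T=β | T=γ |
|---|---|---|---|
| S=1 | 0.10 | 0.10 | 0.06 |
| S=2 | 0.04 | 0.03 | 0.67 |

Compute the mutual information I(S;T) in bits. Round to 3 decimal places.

0.305 bits

Marginals: p(S) = (0.2600, 0.7400), p(T) = (0.1400, 0.1300, 0.7300).
I(S;T) = Σ p(x,y)·log₂[p(x,y)/(p(x)p(y))].
  (1,α): 0.10·log₂(2.7473) = 0.1458
  (1,β): 0.10·log₂(2.9586) = 0.1565
  (1,γ): 0.06·log₂(0.3161) = -0.0997
  (2,α): 0.04·log₂(0.3861) = -0.0549
  (2,β): 0.03·log₂(0.3119) = -0.0504
  (2,γ): 0.67·log₂(1.2403) = 0.2081
Sum = 0.305 bits.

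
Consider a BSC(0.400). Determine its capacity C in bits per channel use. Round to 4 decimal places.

0.0290 bits

Binary symmetric channel: C = 1 − h₂(ε) where h₂ is the binary entropy function.
h₂(0.400) = −0.400·log₂0.400 − 0.600·log₂0.600 = 0.9710.
C = 1 − 0.9710 = 0.0290 bits per channel use.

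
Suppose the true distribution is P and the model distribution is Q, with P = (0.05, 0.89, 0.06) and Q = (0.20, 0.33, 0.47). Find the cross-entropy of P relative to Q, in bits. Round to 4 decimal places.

H(P,Q) = −Σ p·log₂ q.
  −0.05·log₂(0.20) = 0.11610
  −0.89·log₂(0.33) = 1.42352
  −0.06·log₂(0.47) = 0.06536
H(P,Q) = 1.6050 bits.

1.6050 bits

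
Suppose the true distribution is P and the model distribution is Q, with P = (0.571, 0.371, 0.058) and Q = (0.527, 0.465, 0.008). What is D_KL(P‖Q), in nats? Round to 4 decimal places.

D(P‖Q) = Σ p·ln(p/q).
  0.571·ln(0.571/0.527) = 0.04579
  0.371·ln(0.371/0.465) = -0.08378
  0.058·ln(0.058/0.008) = 0.11490
D(P‖Q) = 0.0769 nats.

0.0769 nats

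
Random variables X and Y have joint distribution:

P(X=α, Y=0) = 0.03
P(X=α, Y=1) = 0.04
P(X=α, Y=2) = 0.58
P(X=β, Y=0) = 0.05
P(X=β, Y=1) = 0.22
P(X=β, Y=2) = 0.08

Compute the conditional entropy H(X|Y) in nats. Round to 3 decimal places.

Marginals: p(X) = (0.6500, 0.3500), p(Y) = (0.0800, 0.2600, 0.6600).
H(X|Y) = Σ p(Y) · H(X|Y=·).
  Y=0: p=0.0800, H(X|Y=0) = 0.6616
  Y=1: p=0.2600, H(X|Y=1) = 0.4293
  Y=2: p=0.6600, H(X|Y=2) = 0.3693
Weighted sum = 0.408 nats.

0.408 nats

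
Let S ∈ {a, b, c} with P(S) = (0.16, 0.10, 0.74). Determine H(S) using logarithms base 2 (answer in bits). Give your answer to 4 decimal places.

1.0767 bits

H(S) = −Σ p·log₂ p.
  −(0.16)·log₂(0.16) = 0.42302
  −(0.10)·log₂(0.10) = 0.33219
  −(0.74)·log₂(0.74) = 0.32146
Sum: 0.42302 + 0.33219 + 0.32146 = 1.0767 bits.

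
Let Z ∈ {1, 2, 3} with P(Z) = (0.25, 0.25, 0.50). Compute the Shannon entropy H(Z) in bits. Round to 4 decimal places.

1.5000 bits

H(Z) = −Σ p·log₂ p.
  −(0.25)·log₂(0.25) = 0.50000
  −(0.25)·log₂(0.25) = 0.50000
  −(0.50)·log₂(0.50) = 0.50000
Sum: 0.50000 + 0.50000 + 0.50000 = 1.5000 bits.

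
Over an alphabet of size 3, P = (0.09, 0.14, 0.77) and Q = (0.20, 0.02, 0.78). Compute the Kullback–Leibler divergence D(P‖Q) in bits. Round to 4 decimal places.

D(P‖Q) = Σ p·log₂(p/q).
  0.09·log₂(0.09/0.20) = -0.10368
  0.14·log₂(0.14/0.02) = 0.39303
  0.77·log₂(0.77/0.78) = -0.01433
D(P‖Q) = 0.2750 bits.

0.2750 bits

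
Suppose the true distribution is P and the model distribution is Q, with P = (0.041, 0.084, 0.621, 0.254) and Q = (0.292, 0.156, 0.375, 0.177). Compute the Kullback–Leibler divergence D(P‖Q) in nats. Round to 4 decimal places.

0.2725 nats

D(P‖Q) = Σ p·ln(p/q).
  0.041·ln(0.041/0.292) = -0.08049
  0.084·ln(0.084/0.156) = -0.05200
  0.621·ln(0.621/0.375) = 0.31324
  0.254·ln(0.254/0.177) = 0.09174
D(P‖Q) = 0.2725 nats.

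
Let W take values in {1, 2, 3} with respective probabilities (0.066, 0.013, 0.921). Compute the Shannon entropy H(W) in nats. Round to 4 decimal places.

H(W) = −Σ p·ln p.
  −(0.066)·ln(0.066) = 0.17939
  −(0.013)·ln(0.013) = 0.05646
  −(0.921)·ln(0.921) = 0.07579
Sum: 0.17939 + 0.05646 + 0.07579 = 0.3116 nats.

0.3116 nats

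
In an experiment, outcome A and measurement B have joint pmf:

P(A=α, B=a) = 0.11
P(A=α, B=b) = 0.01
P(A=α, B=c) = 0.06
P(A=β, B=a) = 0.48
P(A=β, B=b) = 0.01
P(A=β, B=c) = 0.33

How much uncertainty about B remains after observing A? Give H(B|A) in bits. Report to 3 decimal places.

1.083 bits

Chain rule: H(B|A) = H(A,B) − H(A).
Marginals: p(A) = (0.1800, 0.8200), p(B) = (0.5900, 0.0200, 0.3900).
H(A,B) = 1.7628 bits; H(A) = 0.6801 bits.
H(B|A) = 1.7628 − 0.6801 = 1.083 bits.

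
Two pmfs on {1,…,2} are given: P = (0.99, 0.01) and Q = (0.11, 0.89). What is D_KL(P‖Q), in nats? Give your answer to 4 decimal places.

D(P‖Q) = Σ p·ln(p/q).
  0.99·ln(0.99/0.11) = 2.17525
  0.01·ln(0.01/0.89) = -0.04489
D(P‖Q) = 2.1304 nats.

2.1304 nats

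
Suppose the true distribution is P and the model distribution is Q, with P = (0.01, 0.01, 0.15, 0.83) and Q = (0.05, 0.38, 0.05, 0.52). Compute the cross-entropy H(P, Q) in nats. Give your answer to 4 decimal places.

H(P,Q) = −Σ p·ln q.
  −0.01·ln(0.05) = 0.02996
  −0.01·ln(0.38) = 0.00968
  −0.15·ln(0.05) = 0.44936
  −0.83·ln(0.52) = 0.54276
H(P,Q) = 1.0318 nats.

1.0318 nats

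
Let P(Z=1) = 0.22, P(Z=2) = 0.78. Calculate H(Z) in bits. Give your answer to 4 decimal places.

H(Z) = −Σ p·log₂ p.
  −(0.22)·log₂(0.22) = 0.48057
  −(0.78)·log₂(0.78) = 0.27959
Sum: 0.48057 + 0.27959 = 0.7602 bits.

0.7602 bits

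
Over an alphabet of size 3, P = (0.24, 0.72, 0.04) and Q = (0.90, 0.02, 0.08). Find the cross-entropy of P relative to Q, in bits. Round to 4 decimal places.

4.2458 bits

H(P,Q) = −Σ p·log₂ q.
  −0.24·log₂(0.90) = 0.03648
  −0.72·log₂(0.02) = 4.06358
  −0.04·log₂(0.08) = 0.14575
H(P,Q) = 4.2458 bits.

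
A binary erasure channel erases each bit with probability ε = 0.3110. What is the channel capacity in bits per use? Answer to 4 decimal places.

0.6890 bits

Binary erasure channel: capacity C = 1 − ε.
C = 1 − 0.3110 = 0.6890 bits per channel use.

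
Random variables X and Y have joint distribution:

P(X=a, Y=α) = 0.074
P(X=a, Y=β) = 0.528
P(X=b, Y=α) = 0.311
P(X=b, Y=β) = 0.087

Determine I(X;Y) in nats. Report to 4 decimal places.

Marginals: p(X) = (0.6020, 0.3980), p(Y) = (0.3850, 0.6150).
I(X;Y) = Σ p(x,y)·ln[p(x,y)/(p(x)p(y))].
  (a,α): 0.074·ln(0.3193) = -0.08448
  (a,β): 0.528·ln(1.4261) = 0.18743
  (b,α): 0.311·ln(2.0296) = 0.22014
  (b,β): 0.087·ln(0.3554) = -0.08999
Sum = 0.2331 nats.

0.2331 nats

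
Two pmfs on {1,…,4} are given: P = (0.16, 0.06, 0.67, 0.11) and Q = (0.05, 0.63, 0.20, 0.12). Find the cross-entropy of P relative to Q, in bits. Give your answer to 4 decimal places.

H(P,Q) = −Σ p·log₂ q.
  −0.16·log₂(0.05) = 0.69151
  −0.06·log₂(0.63) = 0.03999
  −0.67·log₂(0.20) = 1.55569
  −0.11·log₂(0.12) = 0.33648
H(P,Q) = 2.6237 bits.

2.6237 bits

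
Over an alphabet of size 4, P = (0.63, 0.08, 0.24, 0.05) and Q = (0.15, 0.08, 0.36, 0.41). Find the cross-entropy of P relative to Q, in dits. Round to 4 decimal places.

H(P,Q) = −Σ p·log₁₀ q.
  −0.63·log₁₀(0.15) = 0.51906
  −0.08·log₁₀(0.08) = 0.08775
  −0.24·log₁₀(0.36) = 0.10649
  −0.05·log₁₀(0.41) = 0.01936
H(P,Q) = 0.7327 dits.

0.7327 dits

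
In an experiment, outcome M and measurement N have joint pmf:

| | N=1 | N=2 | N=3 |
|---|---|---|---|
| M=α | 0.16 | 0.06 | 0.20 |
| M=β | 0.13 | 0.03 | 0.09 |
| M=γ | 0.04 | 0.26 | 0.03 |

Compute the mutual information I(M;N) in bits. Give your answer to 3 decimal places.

0.317 bits

Marginals: p(M) = (0.4200, 0.2500, 0.3300), p(N) = (0.3300, 0.3500, 0.3200).
I(M;N) = H(M) + H(N) − H(M,N).
H(M) = 1.5535, H(N) = 1.5840, H(M,N) = 2.8208.
I(M;N) = 1.5535 + 1.5840 − 2.8208 = 0.317 bits.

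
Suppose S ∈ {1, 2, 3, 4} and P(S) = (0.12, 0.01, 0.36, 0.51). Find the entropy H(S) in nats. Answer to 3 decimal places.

H(S) = −Σ p·ln p.
  −(0.12)·ln(0.12) = 0.2544
  −(0.01)·ln(0.01) = 0.0461
  −(0.36)·ln(0.36) = 0.3678
  −(0.51)·ln(0.51) = 0.3434
Sum: 0.2544 + 0.0461 + 0.3678 + 0.3434 = 1.012 nats.

1.012 nats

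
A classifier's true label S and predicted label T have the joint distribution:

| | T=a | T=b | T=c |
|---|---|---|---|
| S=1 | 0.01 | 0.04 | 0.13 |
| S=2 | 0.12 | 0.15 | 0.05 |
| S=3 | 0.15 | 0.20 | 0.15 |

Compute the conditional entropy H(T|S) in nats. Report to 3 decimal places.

1.000 nats

Marginals: p(S) = (0.1800, 0.3200, 0.5000), p(T) = (0.2800, 0.3900, 0.3300).
H(T|S) = Σ p(S) · H(T|S=·).
  S=1: p=0.1800, H(T|S=1) = 0.7298
  S=2: p=0.3200, H(T|S=2) = 1.0130
  S=3: p=0.5000, H(T|S=3) = 1.0889
Weighted sum = 1.000 nats.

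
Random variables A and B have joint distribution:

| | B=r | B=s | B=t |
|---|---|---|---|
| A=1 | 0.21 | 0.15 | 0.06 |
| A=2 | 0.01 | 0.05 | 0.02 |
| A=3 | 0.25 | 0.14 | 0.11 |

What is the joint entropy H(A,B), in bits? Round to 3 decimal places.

2.770 bits

H(A,B) = −Σ p(x,y)·log₂ p(x,y) over all 9 cells.
  cell (1,r): −0.21·log₂0.21 = 0.4728
  cell (1,s): −0.15·log₂0.15 = 0.4105
  cell (1,t): −0.06·log₂0.06 = 0.2435
  cell (2,r): −0.01·log₂0.01 = 0.0664
  cell (2,s): −0.05·log₂0.05 = 0.2161
  cell (2,t): −0.02·log₂0.02 = 0.1129
  cell (3,r): −0.25·log₂0.25 = 0.5000
  cell (3,s): −0.14·log₂0.14 = 0.3971
  cell (3,t): −0.11·log₂0.11 = 0.3503
Sum = 2.770 bits.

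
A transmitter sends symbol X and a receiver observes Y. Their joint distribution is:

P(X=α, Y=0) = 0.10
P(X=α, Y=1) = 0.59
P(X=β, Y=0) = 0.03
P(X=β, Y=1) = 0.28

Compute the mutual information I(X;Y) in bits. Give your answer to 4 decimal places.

Marginals: p(X) = (0.6900, 0.3100), p(Y) = (0.1300, 0.8700).
I(X;Y) = Σ p(x,y)·log₂[p(x,y)/(p(x)p(y))].
  (α,0): 0.10·log₂(1.1148) = 0.01568
  (α,1): 0.59·log₂(0.9828) = -0.01473
  (β,0): 0.03·log₂(0.7444) = -0.01277
  (β,1): 0.28·log₂(1.0382) = 0.01514
Sum = 0.0033 bits.

0.0033 bits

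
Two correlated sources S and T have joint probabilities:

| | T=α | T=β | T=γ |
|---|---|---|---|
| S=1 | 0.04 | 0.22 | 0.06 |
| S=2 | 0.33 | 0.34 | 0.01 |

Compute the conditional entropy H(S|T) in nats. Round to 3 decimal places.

0.531 nats

Chain rule: H(S|T) = H(S,T) − H(T).
Marginals: p(S) = (0.3200, 0.6800), p(T) = (0.3700, 0.5600, 0.0700).
H(S,T) = 1.4094 nats; H(T) = 0.8787 nats.
H(S|T) = 1.4094 − 0.8787 = 0.531 nats.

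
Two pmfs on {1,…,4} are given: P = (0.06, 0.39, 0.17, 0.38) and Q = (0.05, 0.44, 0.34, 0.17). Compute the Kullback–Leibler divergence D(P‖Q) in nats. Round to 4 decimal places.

D(P‖Q) = Σ p·ln(p/q).
  0.06·ln(0.06/0.05) = 0.01094
  0.39·ln(0.39/0.44) = -0.04704
  0.17·ln(0.17/0.34) = -0.11784
  0.38·ln(0.38/0.17) = 0.30566
D(P‖Q) = 0.1517 nats.

0.1517 nats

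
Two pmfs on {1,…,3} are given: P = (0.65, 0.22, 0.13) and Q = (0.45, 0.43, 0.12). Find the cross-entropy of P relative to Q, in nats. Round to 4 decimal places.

H(P,Q) = −Σ p·ln q.
  −0.65·ln(0.45) = 0.51903
  −0.22·ln(0.43) = 0.18567
  −0.13·ln(0.12) = 0.27563
H(P,Q) = 0.9803 nats.

0.9803 nats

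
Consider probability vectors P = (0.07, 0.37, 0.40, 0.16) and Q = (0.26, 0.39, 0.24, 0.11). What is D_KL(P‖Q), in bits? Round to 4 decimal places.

D(P‖Q) = Σ p·log₂(p/q).
  0.07·log₂(0.07/0.26) = -0.13252
  0.37·log₂(0.37/0.39) = -0.02810
  0.40·log₂(0.40/0.24) = 0.29479
  0.16·log₂(0.16/0.11) = 0.08649
D(P‖Q) = 0.2207 bits.

0.2207 bits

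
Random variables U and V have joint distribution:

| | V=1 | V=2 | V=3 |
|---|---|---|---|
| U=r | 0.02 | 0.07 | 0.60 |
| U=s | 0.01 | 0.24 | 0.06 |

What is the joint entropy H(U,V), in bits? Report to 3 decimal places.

H(U,V) = −Σ p(x,y)·log₂ p(x,y) over all 6 cells.
  cell (r,1): −0.02·log₂0.02 = 0.1129
  cell (r,2): −0.07·log₂0.07 = 0.2686
  cell (r,3): −0.60·log₂0.60 = 0.4422
  cell (s,1): −0.01·log₂0.01 = 0.0664
  cell (s,2): −0.24·log₂0.24 = 0.4941
  cell (s,3): −0.06·log₂0.06 = 0.2435
Sum = 1.628 bits.

1.628 bits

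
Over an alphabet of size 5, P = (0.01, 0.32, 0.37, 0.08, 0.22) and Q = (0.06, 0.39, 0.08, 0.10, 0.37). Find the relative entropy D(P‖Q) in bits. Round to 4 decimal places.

0.5096 bits

D(P‖Q) = Σ p·log₂(p/q).
  0.01·log₂(0.01/0.06) = -0.02585
  0.32·log₂(0.32/0.39) = -0.09133
  0.37·log₂(0.37/0.08) = 0.81750
  0.08·log₂(0.08/0.10) = -0.02575
  0.22·log₂(0.22/0.37) = -0.16500
D(P‖Q) = 0.5096 bits.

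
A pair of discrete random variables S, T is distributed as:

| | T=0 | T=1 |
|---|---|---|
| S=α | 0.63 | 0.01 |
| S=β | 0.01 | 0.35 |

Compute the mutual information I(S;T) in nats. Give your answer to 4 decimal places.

Marginals: p(S) = (0.6400, 0.3600), p(T) = (0.6400, 0.3600).
I(S;T) = Σ p(x,y)·ln[p(x,y)/(p(x)p(y))].
  (α,0): 0.63·ln(1.5381) = 0.27124
  (α,1): 0.01·ln(0.0434) = -0.03137
  (β,0): 0.01·ln(0.0434) = -0.03137
  (β,1): 0.35·ln(2.7006) = 0.34772
Sum = 0.5562 nats.

0.5562 nats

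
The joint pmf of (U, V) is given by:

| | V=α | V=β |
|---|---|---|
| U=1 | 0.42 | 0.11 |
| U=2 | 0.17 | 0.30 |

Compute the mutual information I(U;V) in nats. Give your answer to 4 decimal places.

Marginals: p(U) = (0.5300, 0.4700), p(V) = (0.5900, 0.4100).
I(U;V) = H(U) + H(V) − H(U,V).
H(U) = 0.6913, H(V) = 0.6769, H(U,V) = 1.2696.
I(U;V) = 0.6913 + 0.6769 − 1.2696 = 0.0986 nats.

0.0986 nats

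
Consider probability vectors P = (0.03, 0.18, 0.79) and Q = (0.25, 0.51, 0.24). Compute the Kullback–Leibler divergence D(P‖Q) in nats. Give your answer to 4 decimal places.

0.6901 nats

D(P‖Q) = Σ p·ln(p/q).
  0.03·ln(0.03/0.25) = -0.06361
  0.18·ln(0.18/0.51) = -0.18746
  0.79·ln(0.79/0.24) = 0.94120
D(P‖Q) = 0.6901 nats.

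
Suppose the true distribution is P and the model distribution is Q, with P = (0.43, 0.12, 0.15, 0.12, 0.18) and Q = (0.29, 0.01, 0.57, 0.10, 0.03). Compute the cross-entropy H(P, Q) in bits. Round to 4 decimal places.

H(P,Q) = −Σ p·log₂ q.
  −0.43·log₂(0.29) = 0.76793
  −0.12·log₂(0.01) = 0.79726
  −0.15·log₂(0.57) = 0.12164
  −0.12·log₂(0.10) = 0.39863
  −0.18·log₂(0.03) = 0.91060
H(P,Q) = 2.9961 bits.

2.9961 bits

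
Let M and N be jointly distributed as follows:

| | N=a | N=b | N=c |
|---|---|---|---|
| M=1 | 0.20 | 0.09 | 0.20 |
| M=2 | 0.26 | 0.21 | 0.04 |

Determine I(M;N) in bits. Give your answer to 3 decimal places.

Marginals: p(M) = (0.4900, 0.5100), p(N) = (0.4600, 0.3000, 0.2400).
I(M;N) = H(M) + H(N) − H(M,N).
H(M) = 0.9997, H(N) = 1.5306, H(M,N) = 2.4053.
I(M;N) = 0.9997 + 1.5306 − 2.4053 = 0.125 bits.

0.125 bits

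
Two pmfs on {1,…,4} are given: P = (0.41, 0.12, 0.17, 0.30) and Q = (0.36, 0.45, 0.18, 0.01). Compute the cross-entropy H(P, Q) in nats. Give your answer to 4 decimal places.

H(P,Q) = −Σ p·ln q.
  −0.41·ln(0.36) = 0.41888
  −0.12·ln(0.45) = 0.09582
  −0.17·ln(0.18) = 0.29152
  −0.30·ln(0.01) = 1.38155
H(P,Q) = 2.1878 nats.

2.1878 nats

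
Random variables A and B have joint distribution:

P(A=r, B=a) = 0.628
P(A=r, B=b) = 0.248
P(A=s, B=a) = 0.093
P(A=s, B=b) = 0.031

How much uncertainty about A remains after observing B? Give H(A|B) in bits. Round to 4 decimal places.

Chain rule: H(A|B) = H(A,B) − H(B).
Marginals: p(A) = (0.8760, 0.1240), p(B) = (0.7210, 0.2790).
H(A,B) = 1.3944 bits; H(B) = 0.8541 bits.
H(A|B) = 1.3944 − 0.8541 = 0.5403 bits.

0.5403 bits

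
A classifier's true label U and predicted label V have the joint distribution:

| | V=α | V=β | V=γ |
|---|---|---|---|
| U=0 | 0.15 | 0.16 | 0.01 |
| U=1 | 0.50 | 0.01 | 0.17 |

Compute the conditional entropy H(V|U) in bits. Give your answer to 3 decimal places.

0.997 bits

Chain rule: H(V|U) = H(U,V) − H(U).
Marginals: p(U) = (0.3200, 0.6800), p(V) = (0.6500, 0.1700, 0.1800).
H(U,V) = 1.9010 bits; H(U) = 0.9044 bits.
H(V|U) = 1.9010 − 0.9044 = 0.997 bits.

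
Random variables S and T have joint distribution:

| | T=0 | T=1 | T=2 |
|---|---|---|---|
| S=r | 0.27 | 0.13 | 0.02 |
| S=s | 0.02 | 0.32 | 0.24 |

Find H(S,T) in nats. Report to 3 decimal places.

H(S,T) = −Σ p(x,y)·ln p(x,y) over all 6 cells.
  cell (r,0): −0.27·ln0.27 = 0.3535
  cell (r,1): −0.13·ln0.13 = 0.2652
  cell (r,2): −0.02·ln0.02 = 0.0782
  cell (s,0): −0.02·ln0.02 = 0.0782
  cell (s,1): −0.32·ln0.32 = 0.3646
  cell (s,2): −0.24·ln0.24 = 0.3425
Sum = 1.482 nats.

1.482 nats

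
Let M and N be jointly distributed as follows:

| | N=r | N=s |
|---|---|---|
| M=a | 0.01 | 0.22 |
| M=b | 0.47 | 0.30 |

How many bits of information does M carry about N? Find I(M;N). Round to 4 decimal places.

0.1968 bits

Marginals: p(M) = (0.2300, 0.7700), p(N) = (0.4800, 0.5200).
I(M;N) = Σ p(x,y)·log₂[p(x,y)/(p(x)p(y))].
  (a,r): 0.01·log₂(0.0906) = -0.03465
  (a,s): 0.22·log₂(1.8395) = 0.19344
  (b,r): 0.47·log₂(1.2716) = 0.16295
  (b,s): 0.30·log₂(0.7493) = -0.12494
Sum = 0.1968 bits.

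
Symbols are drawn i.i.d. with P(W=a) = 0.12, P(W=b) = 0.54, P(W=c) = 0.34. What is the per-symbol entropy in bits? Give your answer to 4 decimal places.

H(W) = −Σ p·log₂ p.
  −(0.12)·log₂(0.12) = 0.36707
  −(0.54)·log₂(0.54) = 0.48004
  −(0.34)·log₂(0.34) = 0.52917
Sum: 0.36707 + 0.48004 + 0.52917 = 1.3763 bits.

1.3763 bits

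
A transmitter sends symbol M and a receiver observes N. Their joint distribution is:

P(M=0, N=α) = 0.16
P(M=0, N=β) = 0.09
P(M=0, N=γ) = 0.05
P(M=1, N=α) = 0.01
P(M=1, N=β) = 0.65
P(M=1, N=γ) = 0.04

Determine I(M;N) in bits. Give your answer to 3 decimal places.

0.342 bits

Marginals: p(M) = (0.3000, 0.7000), p(N) = (0.1700, 0.7400, 0.0900).
I(M;N) = H(M) + H(N) − H(M,N).
H(M) = 0.8813, H(N) = 1.0687, H(M,N) = 1.6079.
I(M;N) = 0.8813 + 1.0687 − 1.6079 = 0.342 bits.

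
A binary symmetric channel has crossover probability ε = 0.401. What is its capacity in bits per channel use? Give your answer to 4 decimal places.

0.0285 bits

Binary symmetric channel: C = 1 − h₂(ε) where h₂ is the binary entropy function.
h₂(0.401) = −0.401·log₂0.401 − 0.599·log₂0.599 = 0.9715.
C = 1 − 0.9715 = 0.0285 bits per channel use.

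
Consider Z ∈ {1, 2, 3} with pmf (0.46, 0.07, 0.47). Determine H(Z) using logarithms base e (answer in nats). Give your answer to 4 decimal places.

0.8982 nats

H(Z) = −Σ p·ln p.
  −(0.46)·ln(0.46) = 0.35720
  −(0.07)·ln(0.07) = 0.18615
  −(0.47)·ln(0.47) = 0.35486
Sum: 0.35720 + 0.18615 + 0.35486 = 0.8982 nats.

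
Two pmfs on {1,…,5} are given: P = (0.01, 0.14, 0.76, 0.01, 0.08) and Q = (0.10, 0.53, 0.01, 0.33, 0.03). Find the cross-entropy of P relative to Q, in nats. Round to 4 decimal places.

H(P,Q) = −Σ p·ln q.
  −0.01·ln(0.10) = 0.02303
  −0.14·ln(0.53) = 0.08888
  −0.76·ln(0.01) = 3.49993
  −0.01·ln(0.33) = 0.01109
  −0.08·ln(0.03) = 0.28052
H(P,Q) = 3.9034 nats.

3.9034 nats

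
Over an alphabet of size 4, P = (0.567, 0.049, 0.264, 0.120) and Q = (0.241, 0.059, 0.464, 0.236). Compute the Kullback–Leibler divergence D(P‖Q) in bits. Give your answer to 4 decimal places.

D(P‖Q) = Σ p·log₂(p/q).
  0.567·log₂(0.567/0.241) = 0.69986
  0.049·log₂(0.049/0.059) = -0.01313
  0.264·log₂(0.264/0.464) = -0.21479
  0.120·log₂(0.120/0.236) = -0.11709
D(P‖Q) = 0.3549 bits.

0.3549 bits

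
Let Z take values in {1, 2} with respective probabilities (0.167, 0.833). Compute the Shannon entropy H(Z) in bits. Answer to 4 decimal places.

H(Z) = −Σ p·log₂ p.
  −(0.167)·log₂(0.167) = 0.43121
  −(0.833)·log₂(0.833) = 0.21959
Sum: 0.43121 + 0.21959 = 0.6508 bits.

0.6508 bits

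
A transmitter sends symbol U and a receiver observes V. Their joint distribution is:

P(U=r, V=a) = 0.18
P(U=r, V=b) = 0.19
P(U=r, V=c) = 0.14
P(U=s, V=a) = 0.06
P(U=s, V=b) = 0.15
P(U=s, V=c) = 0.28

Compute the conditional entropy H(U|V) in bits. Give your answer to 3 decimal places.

0.917 bits

Chain rule: H(U|V) = H(U,V) − H(V).
Marginals: p(U) = (0.5100, 0.4900), p(V) = (0.2400, 0.3400, 0.4200).
H(U,V) = 2.4659 bits; H(V) = 1.5490 bits.
H(U|V) = 2.4659 − 1.5490 = 0.917 bits.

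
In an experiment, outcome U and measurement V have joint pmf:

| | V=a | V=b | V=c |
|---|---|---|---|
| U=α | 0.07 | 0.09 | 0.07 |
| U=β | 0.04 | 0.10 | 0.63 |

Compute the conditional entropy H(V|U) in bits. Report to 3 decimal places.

Chain rule: H(V|U) = H(U,V) − H(U).
Marginals: p(U) = (0.2300, 0.7700), p(V) = (0.1100, 0.1900, 0.7000).
H(U,V) = 1.7877 bits; H(U) = 0.7780 bits.
H(V|U) = 1.7877 − 0.7780 = 1.010 bits.

1.010 bits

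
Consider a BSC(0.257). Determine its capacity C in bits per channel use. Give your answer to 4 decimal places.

0.1778 bits

Binary symmetric channel: C = 1 − h₂(ε) where h₂ is the binary entropy function.
h₂(0.257) = −0.257·log₂0.257 − 0.743·log₂0.743 = 0.8222.
C = 1 − 0.8222 = 0.1778 bits per channel use.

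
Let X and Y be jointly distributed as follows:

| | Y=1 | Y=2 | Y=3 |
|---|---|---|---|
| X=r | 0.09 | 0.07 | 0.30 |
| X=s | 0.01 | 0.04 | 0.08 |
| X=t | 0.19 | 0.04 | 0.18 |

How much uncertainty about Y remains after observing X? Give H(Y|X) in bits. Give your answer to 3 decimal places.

Chain rule: H(Y|X) = H(X,Y) − H(X).
Marginals: p(X) = (0.4600, 0.1300, 0.4100), p(Y) = (0.2900, 0.1500, 0.5600).
H(X,Y) = 2.7323 bits; H(X) = 1.4254 bits.
H(Y|X) = 2.7323 − 1.4254 = 1.307 bits.

1.307 bits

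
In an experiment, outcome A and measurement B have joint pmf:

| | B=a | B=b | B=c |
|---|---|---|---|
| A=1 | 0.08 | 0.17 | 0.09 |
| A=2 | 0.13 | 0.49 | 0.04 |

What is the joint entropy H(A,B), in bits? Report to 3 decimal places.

H(A,B) = −Σ p(x,y)·log₂ p(x,y) over all 6 cells.
  cell (1,a): −0.08·log₂0.08 = 0.2915
  cell (1,b): −0.17·log₂0.17 = 0.4346
  cell (1,c): −0.09·log₂0.09 = 0.3127
  cell (2,a): −0.13·log₂0.13 = 0.3826
  cell (2,b): −0.49·log₂0.49 = 0.5043
  cell (2,c): −0.04·log₂0.04 = 0.1858
Sum = 2.111 bits.

2.111 bits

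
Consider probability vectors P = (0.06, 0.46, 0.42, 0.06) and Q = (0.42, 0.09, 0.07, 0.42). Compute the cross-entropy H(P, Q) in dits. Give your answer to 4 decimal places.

1.0113 dits

H(P,Q) = −Σ p·log₁₀ q.
  −0.06·log₁₀(0.42) = 0.02261
  −0.46·log₁₀(0.09) = 0.48105
  −0.42·log₁₀(0.07) = 0.48506
  −0.06·log₁₀(0.42) = 0.02261
H(P,Q) = 1.0113 dits.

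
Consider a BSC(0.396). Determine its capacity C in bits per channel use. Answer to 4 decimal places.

Binary symmetric channel: C = 1 − h₂(ε) where h₂ is the binary entropy function.
h₂(0.396) = −0.396·log₂0.396 − 0.604·log₂0.604 = 0.9686.
C = 1 − 0.9686 = 0.0314 bits per channel use.

0.0314 bits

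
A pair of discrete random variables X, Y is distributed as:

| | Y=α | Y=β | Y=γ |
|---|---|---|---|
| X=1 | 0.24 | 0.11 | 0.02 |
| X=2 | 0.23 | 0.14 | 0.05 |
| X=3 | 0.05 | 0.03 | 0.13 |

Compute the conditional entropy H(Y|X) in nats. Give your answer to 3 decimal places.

Chain rule: H(Y|X) = H(X,Y) − H(X).
Marginals: p(X) = (0.3700, 0.4200, 0.2100), p(Y) = (0.5200, 0.2800, 0.2000).
H(X,Y) = 1.9468 nats; H(X) = 1.0600 nats.
H(Y|X) = 1.9468 − 1.0600 = 0.887 nats.

0.887 nats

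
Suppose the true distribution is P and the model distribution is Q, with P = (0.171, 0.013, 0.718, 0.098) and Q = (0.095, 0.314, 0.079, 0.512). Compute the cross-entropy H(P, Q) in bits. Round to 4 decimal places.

H(P,Q) = −Σ p·log₂ q.
  −0.171·log₂(0.095) = 0.58070
  −0.013·log₂(0.314) = 0.02173
  −0.718·log₂(0.079) = 2.62932
  −0.098·log₂(0.512) = 0.09465
H(P,Q) = 3.3264 bits.

3.3264 bits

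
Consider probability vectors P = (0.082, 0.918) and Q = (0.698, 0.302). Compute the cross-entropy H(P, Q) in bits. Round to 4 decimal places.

H(P,Q) = −Σ p·log₂ q.
  −0.082·log₂(0.698) = 0.04253
  −0.918·log₂(0.302) = 1.58573
H(P,Q) = 1.6283 bits.

1.6283 bits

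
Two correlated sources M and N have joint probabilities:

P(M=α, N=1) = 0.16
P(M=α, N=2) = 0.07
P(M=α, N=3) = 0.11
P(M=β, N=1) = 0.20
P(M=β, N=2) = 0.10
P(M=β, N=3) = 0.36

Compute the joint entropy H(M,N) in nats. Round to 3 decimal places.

1.642 nats

H(M,N) = −Σ p(x,y)·ln p(x,y) over all 6 cells.
  cell (α,1): −0.16·ln0.16 = 0.2932
  cell (α,2): −0.07·ln0.07 = 0.1861
  cell (α,3): −0.11·ln0.11 = 0.2428
  cell (β,1): −0.20·ln0.20 = 0.3219
  cell (β,2): −0.10·ln0.10 = 0.2303
  cell (β,3): −0.36·ln0.36 = 0.3678
Sum = 1.642 nats.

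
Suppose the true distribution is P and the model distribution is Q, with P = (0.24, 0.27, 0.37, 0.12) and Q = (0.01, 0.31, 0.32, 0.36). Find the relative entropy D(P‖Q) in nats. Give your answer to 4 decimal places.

D(P‖Q) = Σ p·ln(p/q).
  0.24·ln(0.24/0.01) = 0.76273
  0.27·ln(0.27/0.31) = -0.03730
  0.37·ln(0.37/0.32) = 0.05372
  0.12·ln(0.12/0.36) = -0.13183
D(P‖Q) = 0.6473 nats.

0.6473 nats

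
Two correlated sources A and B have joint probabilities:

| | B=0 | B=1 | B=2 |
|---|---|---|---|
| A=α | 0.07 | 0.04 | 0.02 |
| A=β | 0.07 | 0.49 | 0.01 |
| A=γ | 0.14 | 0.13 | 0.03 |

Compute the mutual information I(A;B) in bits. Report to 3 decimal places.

Marginals: p(A) = (0.1300, 0.5700, 0.3000), p(B) = (0.2800, 0.6600, 0.0600).
I(A;B) = H(A) + H(B) − H(A,B).
H(A) = 1.3660, H(B) = 1.1534, H(A,B) = 2.3380.
I(A;B) = 1.3660 + 1.1534 − 2.3380 = 0.181 bits.

0.181 bits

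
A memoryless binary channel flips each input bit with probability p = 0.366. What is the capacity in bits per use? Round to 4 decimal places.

Binary symmetric channel: C = 1 − h₂(ε) where h₂ is the binary entropy function.
h₂(0.366) = −0.366·log₂0.366 − 0.634·log₂0.634 = 0.9476.
C = 1 − 0.9476 = 0.0524 bits per channel use.

0.0524 bits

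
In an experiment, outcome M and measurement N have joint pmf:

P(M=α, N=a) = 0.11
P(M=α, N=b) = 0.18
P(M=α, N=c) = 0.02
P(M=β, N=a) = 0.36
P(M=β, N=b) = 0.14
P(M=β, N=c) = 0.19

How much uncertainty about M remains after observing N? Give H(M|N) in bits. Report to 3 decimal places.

Marginals: p(M) = (0.3100, 0.6900), p(N) = (0.4700, 0.3200, 0.2100).
H(M|N) = Σ p(N) · H(M|N=·).
  N=a: p=0.4700, H(M|N=a) = 0.7850
  N=b: p=0.3200, H(M|N=b) = 0.9887
  N=c: p=0.2100, H(M|N=c) = 0.4537
Weighted sum = 0.781 bits.

0.781 bits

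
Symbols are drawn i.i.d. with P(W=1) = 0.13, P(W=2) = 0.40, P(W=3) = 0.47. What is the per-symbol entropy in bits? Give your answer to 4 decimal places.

H(W) = −Σ p·log₂ p.
  −(0.13)·log₂(0.13) = 0.38264
  −(0.40)·log₂(0.40) = 0.52877
  −(0.47)·log₂(0.47) = 0.51196
Sum: 0.38264 + 0.52877 + 0.51196 = 1.4234 bits.

1.4234 bits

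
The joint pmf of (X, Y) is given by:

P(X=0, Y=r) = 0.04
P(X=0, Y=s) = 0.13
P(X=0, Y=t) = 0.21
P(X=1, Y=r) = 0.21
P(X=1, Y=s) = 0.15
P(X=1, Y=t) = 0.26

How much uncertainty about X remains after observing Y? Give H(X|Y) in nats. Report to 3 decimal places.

Chain rule: H(X|Y) = H(X,Y) − H(Y).
Marginals: p(X) = (0.3800, 0.6200), p(Y) = (0.2500, 0.2800, 0.4700).
H(X,Y) = 1.6843 nats; H(Y) = 1.0579 nats.
H(X|Y) = 1.6843 − 1.0579 = 0.626 nats.

0.626 nats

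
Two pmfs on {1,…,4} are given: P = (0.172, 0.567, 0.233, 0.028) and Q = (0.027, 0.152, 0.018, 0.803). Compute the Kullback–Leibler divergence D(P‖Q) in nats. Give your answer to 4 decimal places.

1.5676 nats

D(P‖Q) = Σ p·ln(p/q).
  0.172·ln(0.172/0.027) = 0.31849
  0.567·ln(0.567/0.152) = 0.74644
  0.233·ln(0.233/0.018) = 0.59664
  0.028·ln(0.028/0.803) = -0.09397
D(P‖Q) = 1.5676 nats.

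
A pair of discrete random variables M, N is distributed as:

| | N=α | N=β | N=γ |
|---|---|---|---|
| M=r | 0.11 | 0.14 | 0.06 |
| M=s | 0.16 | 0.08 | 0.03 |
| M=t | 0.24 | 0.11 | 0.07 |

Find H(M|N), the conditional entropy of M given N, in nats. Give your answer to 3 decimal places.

1.056 nats

Marginals: p(M) = (0.3100, 0.2700, 0.4200), p(N) = (0.5100, 0.3300, 0.1600).
H(M|N) = Σ p(N) · H(M|N=·).
  N=α: p=0.5100, H(M|N=α) = 1.0492
  N=β: p=0.3300, H(M|N=β) = 1.0735
  N=γ: p=0.1600, H(M|N=γ) = 1.0434
Weighted sum = 1.056 nats.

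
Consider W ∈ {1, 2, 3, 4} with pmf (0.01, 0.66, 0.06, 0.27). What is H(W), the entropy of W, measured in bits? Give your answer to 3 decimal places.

H(W) = −Σ p·log₂ p.
  −(0.01)·log₂(0.01) = 0.0664
  −(0.66)·log₂(0.66) = 0.3956
  −(0.06)·log₂(0.06) = 0.2435
  −(0.27)·log₂(0.27) = 0.5100
Sum: 0.0664 + 0.3956 + 0.2435 + 0.5100 = 1.216 bits.

1.216 bits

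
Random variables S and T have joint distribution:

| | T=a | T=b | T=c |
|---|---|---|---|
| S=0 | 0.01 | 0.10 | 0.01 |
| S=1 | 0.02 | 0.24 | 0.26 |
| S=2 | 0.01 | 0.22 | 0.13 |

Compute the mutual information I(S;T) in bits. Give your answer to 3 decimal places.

Marginals: p(S) = (0.1200, 0.5200, 0.3600), p(T) = (0.0400, 0.5600, 0.4000).
I(S;T) = Σ p(x,y)·log₂[p(x,y)/(p(x)p(y))].
  (0,a): 0.01·log₂(2.0833) = 0.0106
  (0,b): 0.10·log₂(1.4881) = 0.0573
  (0,c): 0.01·log₂(0.2083) = -0.0226
  (1,a): 0.02·log₂(0.9615) = -0.0011
  (1,b): 0.24·log₂(0.8242) = -0.0670
  (1,c): 0.26·log₂(1.2500) = 0.0837
  (2,a): 0.01·log₂(0.6944) = -0.0053
  (2,b): 0.22·log₂(1.0913) = 0.0277
  (2,c): 0.13·log₂(0.9028) = -0.0192
Sum = 0.064 bits.

0.064 bits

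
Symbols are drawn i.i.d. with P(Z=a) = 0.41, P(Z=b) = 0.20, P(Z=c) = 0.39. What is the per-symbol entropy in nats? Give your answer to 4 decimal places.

H(Z) = −Σ p·ln p.
  −(0.41)·ln(0.41) = 0.36556
  −(0.20)·ln(0.20) = 0.32189
  −(0.39)·ln(0.39) = 0.36723
Sum: 0.36556 + 0.32189 + 0.36723 = 1.0547 nats.

1.0547 nats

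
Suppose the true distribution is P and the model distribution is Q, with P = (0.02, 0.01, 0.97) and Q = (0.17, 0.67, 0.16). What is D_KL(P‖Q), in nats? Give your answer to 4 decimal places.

D(P‖Q) = Σ p·ln(p/q).
  0.02·ln(0.02/0.17) = -0.04280
  0.01·ln(0.01/0.67) = -0.04205
  0.97·ln(0.97/0.16) = 1.74806
D(P‖Q) = 1.6632 nats.

1.6632 nats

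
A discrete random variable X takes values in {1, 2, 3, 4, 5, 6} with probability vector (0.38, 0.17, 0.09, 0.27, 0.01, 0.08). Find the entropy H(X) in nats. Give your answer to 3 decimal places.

H(X) = −Σ p·ln p.
  −(0.38)·ln(0.38) = 0.3677
  −(0.17)·ln(0.17) = 0.3012
  −(0.09)·ln(0.09) = 0.2167
  −(0.27)·ln(0.27) = 0.3535
  −(0.01)·ln(0.01) = 0.0461
  −(0.08)·ln(0.08) = 0.2021
Sum: 0.3677 + 0.3012 + 0.2167 + 0.3535 + 0.0461 + 0.2021 = 1.487 nats.

1.487 nats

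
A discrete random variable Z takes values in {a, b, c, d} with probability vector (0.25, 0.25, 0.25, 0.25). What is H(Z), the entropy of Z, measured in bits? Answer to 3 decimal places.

2.000 bits

H(Z) = −Σ p·log₂ p.
  −(0.25)·log₂(0.25) = 0.5000
  −(0.25)·log₂(0.25) = 0.5000
  −(0.25)·log₂(0.25) = 0.5000
  −(0.25)·log₂(0.25) = 0.5000
Sum: 0.5000 + 0.5000 + 0.5000 + 0.5000 = 2.000 bits.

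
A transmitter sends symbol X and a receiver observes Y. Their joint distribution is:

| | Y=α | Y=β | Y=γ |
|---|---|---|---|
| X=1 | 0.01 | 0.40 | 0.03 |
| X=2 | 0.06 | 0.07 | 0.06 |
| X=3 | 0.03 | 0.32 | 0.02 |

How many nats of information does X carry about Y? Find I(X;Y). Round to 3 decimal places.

Marginals: p(X) = (0.4400, 0.1900, 0.3700), p(Y) = (0.1000, 0.7900, 0.1100).
I(X;Y) = Σ p(x,y)·ln[p(x,y)/(p(x)p(y))].
  (1,α): 0.01·ln(0.2273) = -0.0148
  (1,β): 0.40·ln(1.1507) = 0.0562
  (1,γ): 0.03·ln(0.6198) = -0.0143
  (2,α): 0.06·ln(3.1579) = 0.0690
  (2,β): 0.07·ln(0.4664) = -0.0534
  (2,γ): 0.06·ln(2.8708) = 0.0633
  (3,α): 0.03·ln(0.8108) = -0.0063
  (3,β): 0.32·ln(1.0948) = 0.0290
  (3,γ): 0.02·ln(0.4914) = -0.0142
Sum = 0.114 nats.

0.114 nats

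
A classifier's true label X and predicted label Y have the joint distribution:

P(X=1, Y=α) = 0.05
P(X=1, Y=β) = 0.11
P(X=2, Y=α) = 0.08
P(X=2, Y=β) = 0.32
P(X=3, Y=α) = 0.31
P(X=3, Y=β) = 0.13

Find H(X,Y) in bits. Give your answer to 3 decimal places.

2.290 bits

H(X,Y) = −Σ p(x,y)·log₂ p(x,y) over all 6 cells.
  cell (1,α): −0.05·log₂0.05 = 0.2161
  cell (1,β): −0.11·log₂0.11 = 0.3503
  cell (2,α): −0.08·log₂0.08 = 0.2915
  cell (2,β): −0.32·log₂0.32 = 0.5260
  cell (3,α): −0.31·log₂0.31 = 0.5238
  cell (3,β): −0.13·log₂0.13 = 0.3826
Sum = 2.290 bits.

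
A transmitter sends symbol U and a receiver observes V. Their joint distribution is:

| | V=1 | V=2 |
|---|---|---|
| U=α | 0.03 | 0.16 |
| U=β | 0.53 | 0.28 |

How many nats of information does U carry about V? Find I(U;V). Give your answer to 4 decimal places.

Marginals: p(U) = (0.1900, 0.8100), p(V) = (0.5600, 0.4400).
I(U;V) = Σ p(x,y)·ln[p(x,y)/(p(x)p(y))].
  (α,1): 0.03·ln(0.2820) = -0.03798
  (α,2): 0.16·ln(1.9139) = 0.10386
  (β,1): 0.53·ln(1.1684) = 0.08250
  (β,2): 0.28·ln(0.7856) = -0.06755
Sum = 0.0808 nats.

0.0808 nats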